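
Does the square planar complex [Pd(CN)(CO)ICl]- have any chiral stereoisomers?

A square has two trans pairs of vertices; adjacent vertices are cis.
The distinct arrangements are (3 in all): (CN/Cl trans, CO/I trans); (CN/I trans, CO/Cl trans); (CN/CO trans, Cl/I trans).
Each arrangement has an internal mirror plane or centre of symmetry, so none is chiral.

no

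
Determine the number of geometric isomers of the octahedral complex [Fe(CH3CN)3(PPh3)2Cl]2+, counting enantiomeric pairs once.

There are 3 geometric isomers: CH3CN mer, PPh3 trans; CH3CN mer, PPh3 cis; CH3CN fac, PPh3 cis.

3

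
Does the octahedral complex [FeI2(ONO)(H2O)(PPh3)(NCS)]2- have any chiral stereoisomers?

The six octahedral sites form three mutually perpendicular trans pairs.
Placing the ligands in turn and identifying arrangements related by rotation or reflection leaves 9 distinct geometric isomers.
Of these, 6 lack any improper symmetry element and so occur as enantiomeric pairs, giving 9 + 6 = 15 stereoisomers in total.

yes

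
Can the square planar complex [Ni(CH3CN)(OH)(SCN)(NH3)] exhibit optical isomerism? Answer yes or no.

no

A square has two trans pairs of vertices; adjacent vertices are cis.
The distinct arrangements are (3 in all): (CH3CN/OH trans, NH3/SCN trans); (CH3CN/SCN trans, NH3/OH trans); (CH3CN/NH3 trans, OH/SCN trans).
Each arrangement has an internal mirror plane or centre of symmetry, so none is chiral.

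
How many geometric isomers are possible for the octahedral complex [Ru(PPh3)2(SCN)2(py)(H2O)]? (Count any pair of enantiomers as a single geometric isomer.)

6

An octahedron has six vertices in three trans pairs; every non-trans pair is cis.
The distinct arrangements are (6 in all): PPh3 cis, SCN cis (3 arrangements, 2 chiral); PPh3 cis, SCN trans; PPh3 trans, SCN cis; PPh3 trans, SCN trans.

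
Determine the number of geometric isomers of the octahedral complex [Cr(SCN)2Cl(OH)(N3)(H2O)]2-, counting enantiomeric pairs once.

Exhaustive case analysis gives 9 geometric isomers.

9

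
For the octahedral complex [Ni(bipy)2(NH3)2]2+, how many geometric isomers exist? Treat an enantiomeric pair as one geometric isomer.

2

The six octahedral sites form three mutually perpendicular trans pairs.
Each bipy is bidentate and must span two cis positions.
Working through the distinct placements yields 2 geometric isomers: NH3 trans; NH3 cis (chiral).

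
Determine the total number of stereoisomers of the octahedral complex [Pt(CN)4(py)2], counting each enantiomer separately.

2

An octahedron has six vertices in three trans pairs; every non-trans pair is cis.
Systematic placement gives 2 geometric isomers: py trans; py cis.
Each arrangement has an internal mirror plane or centre of symmetry, so none is chiral.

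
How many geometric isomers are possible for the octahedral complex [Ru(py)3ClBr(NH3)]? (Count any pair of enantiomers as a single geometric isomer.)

An octahedron has six vertices in three trans pairs; every non-trans pair is cis.
Working through the distinct placements yields 4 geometric isomers: py mer (3 arrangements); py fac (chiral).

4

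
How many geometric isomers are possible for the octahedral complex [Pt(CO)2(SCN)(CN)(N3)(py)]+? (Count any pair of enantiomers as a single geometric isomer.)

In an octahedral complex each vertex has one trans partner and four cis neighbours.
Placing the ligands in turn and identifying arrangements related by rotation or reflection leaves 9 distinct geometric isomers.

9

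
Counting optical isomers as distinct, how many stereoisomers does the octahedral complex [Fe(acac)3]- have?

The six octahedral sites form three mutually perpendicular trans pairs.
Each acac is bidentate and must span two cis positions.
Only one geometric arrangement is possible; it has no improper symmetry element, so it exists as a pair of enantiomers (2 stereoisomers).

2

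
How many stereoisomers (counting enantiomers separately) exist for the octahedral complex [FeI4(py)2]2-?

2

An octahedron has six vertices in three trans pairs; every non-trans pair is cis.
The distinct arrangements are (2 in all): py trans; py cis.
Each arrangement has an internal mirror plane or centre of symmetry, so none is chiral.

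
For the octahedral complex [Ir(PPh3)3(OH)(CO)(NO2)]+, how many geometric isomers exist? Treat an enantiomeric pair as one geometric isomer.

Systematic placement gives 4 geometric isomers: PPh3 mer (3 arrangements); PPh3 fac (chiral).

4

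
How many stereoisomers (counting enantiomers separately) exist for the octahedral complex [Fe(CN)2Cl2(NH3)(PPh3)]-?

8

The six octahedral sites form three mutually perpendicular trans pairs.
There are 6 geometric isomers: CN trans, Cl trans; CN trans, Cl cis; CN cis, Cl cis (3 arrangements, 2 chiral); CN cis, Cl trans.
Of these, 2 lack any improper symmetry element and so occur as enantiomeric pairs, giving 6 + 2 = 8 stereoisomers in total.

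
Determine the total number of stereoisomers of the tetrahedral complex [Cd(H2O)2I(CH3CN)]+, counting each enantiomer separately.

All four vertices of a tetrahedron are equivalent and mutually adjacent, so cis/trans isomerism cannot arise.
Only one geometric arrangement is possible.

1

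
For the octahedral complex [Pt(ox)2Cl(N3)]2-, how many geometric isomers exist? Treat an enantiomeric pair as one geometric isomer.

2

Each ox is bidentate and must span two cis positions.
There are 2 geometric isomers: Cl and N3 mutually trans; Cl and N3 mutually cis (chiral).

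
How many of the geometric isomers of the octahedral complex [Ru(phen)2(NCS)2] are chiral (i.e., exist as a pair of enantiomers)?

1

In an octahedral complex each vertex has one trans partner and four cis neighbours.
Each phen is bidentate and must span two cis positions.
Working through the distinct placements yields 2 geometric isomers: NCS trans; NCS cis (chiral).
One of these lacks any improper symmetry element and so occurs as an enantiomeric pair, giving 2 + 1 = 3 stereoisomers in total.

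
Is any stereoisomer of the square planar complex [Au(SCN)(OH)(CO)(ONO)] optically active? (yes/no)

no

The distinct arrangements are (3 in all): (CO/ONO trans, OH/SCN trans); (CO/SCN trans, OH/ONO trans); (CO/OH trans, ONO/SCN trans).
Each arrangement has an internal mirror plane or centre of symmetry, so none is chiral.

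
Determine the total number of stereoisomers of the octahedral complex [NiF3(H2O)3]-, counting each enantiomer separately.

In an octahedral complex each vertex has one trans partner and four cis neighbours.
The distinct arrangements are (2 in all): F mer; F fac.
Each arrangement has an internal mirror plane or centre of symmetry, so none is chiral.

2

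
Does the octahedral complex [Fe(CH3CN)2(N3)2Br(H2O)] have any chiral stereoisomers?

yes

In an octahedral complex each vertex has one trans partner and four cis neighbours.
There are 6 geometric isomers: CH3CN cis, N3 trans; CH3CN cis, N3 cis (3 arrangements, 2 chiral); CH3CN trans, N3 trans; CH3CN trans, N3 cis.
Of these, 2 lack any improper symmetry element and so occur as enantiomeric pairs, giving 6 + 2 = 8 stereoisomers in total.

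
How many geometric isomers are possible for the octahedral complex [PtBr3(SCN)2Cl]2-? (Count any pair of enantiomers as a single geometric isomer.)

3

The distinct arrangements are (3 in all): Br mer, SCN trans; Br mer, SCN cis; Br fac, SCN cis.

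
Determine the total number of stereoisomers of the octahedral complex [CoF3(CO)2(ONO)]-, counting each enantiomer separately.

The six octahedral sites form three mutually perpendicular trans pairs.
The distinct arrangements are (3 in all): F mer, CO trans; F fac, CO cis; F mer, CO cis.
Each arrangement has an internal mirror plane or centre of symmetry, so none is chiral.

3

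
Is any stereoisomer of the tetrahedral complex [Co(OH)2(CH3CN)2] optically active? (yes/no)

no

Only one geometric arrangement is possible.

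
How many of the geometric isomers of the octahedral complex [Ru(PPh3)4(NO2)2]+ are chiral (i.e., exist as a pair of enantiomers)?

There are 2 geometric isomers: NO2 trans; NO2 cis.
Each arrangement has an internal mirror plane or centre of symmetry, so none is chiral.

0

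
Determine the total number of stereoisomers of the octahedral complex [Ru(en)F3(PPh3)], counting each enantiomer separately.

2

In an octahedral complex each vertex has one trans partner and four cis neighbours.
Each en is bidentate and must span two cis positions.
There are 2 geometric isomers: F mer; F fac.
Each arrangement has an internal mirror plane or centre of symmetry, so none is chiral.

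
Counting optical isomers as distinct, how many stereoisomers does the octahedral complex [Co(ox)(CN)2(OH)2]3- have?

4

Each ox is bidentate and must span two cis positions.
The distinct arrangements are (3 in all): CN trans, OH cis; CN cis, OH cis (chiral); CN cis, OH trans.
One of these lacks any improper symmetry element and so occurs as an enantiomeric pair, giving 3 + 1 = 4 stereoisomers in total.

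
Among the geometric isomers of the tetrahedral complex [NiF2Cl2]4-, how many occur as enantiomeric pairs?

Only one geometric arrangement is possible.

0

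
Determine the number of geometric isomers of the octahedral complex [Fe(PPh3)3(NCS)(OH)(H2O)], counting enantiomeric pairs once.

4

In an octahedral complex each vertex has one trans partner and four cis neighbours.
Systematic placement gives 4 geometric isomers: PPh3 mer (3 arrangements); PPh3 fac (chiral).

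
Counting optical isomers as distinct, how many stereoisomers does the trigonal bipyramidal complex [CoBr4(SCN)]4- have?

A trigonal bipyramid has two axial and three equatorial sites, which are chemically inequivalent.
There are 2 geometric isomers: SCN equatorial; SCN axial.
Each arrangement has an internal mirror plane or centre of symmetry, so none is chiral.

2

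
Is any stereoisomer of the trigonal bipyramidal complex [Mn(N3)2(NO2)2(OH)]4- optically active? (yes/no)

A trigonal bipyramid has two axial and three equatorial sites, which are chemically inequivalent.
Systematic enumeration (placing each ligand type in turn and discarding arrangements equivalent by rotation or reflection) gives 5 geometric isomers.
One of these lacks any improper symmetry element and so occurs as an enantiomeric pair, giving 5 + 1 = 6 stereoisomers in total.

yes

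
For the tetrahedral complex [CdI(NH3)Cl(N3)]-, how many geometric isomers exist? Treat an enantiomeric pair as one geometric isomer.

In a tetrahedral complex all four positions are equivalent and every pair of ligands is adjacent — there is no cis/trans distinction.
Only one geometric arrangement is possible; it has no improper symmetry element, so it exists as a pair of enantiomers (2 stereoisomers).

1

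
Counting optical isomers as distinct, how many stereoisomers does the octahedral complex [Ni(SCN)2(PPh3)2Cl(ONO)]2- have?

In an octahedral complex each vertex has one trans partner and four cis neighbours.
There are 6 geometric isomers: SCN trans, PPh3 trans; SCN cis, PPh3 cis (3 arrangements, 2 chiral); SCN trans, PPh3 cis; SCN cis, PPh3 trans.
Of these, 2 lack any improper symmetry element and so occur as enantiomeric pairs, giving 6 + 2 = 8 stereoisomers in total.

8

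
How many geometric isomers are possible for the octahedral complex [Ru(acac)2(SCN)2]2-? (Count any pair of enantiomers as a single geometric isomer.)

2

In an octahedral complex each vertex has one trans partner and four cis neighbours.
Each acac is bidentate and must span two cis positions.
The distinct arrangements are (2 in all): SCN trans; SCN cis (chiral).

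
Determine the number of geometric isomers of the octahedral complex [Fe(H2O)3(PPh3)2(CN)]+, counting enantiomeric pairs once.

In an octahedral complex each vertex has one trans partner and four cis neighbours.
There are 3 geometric isomers: H2O mer, PPh3 trans; H2O fac, PPh3 cis; H2O mer, PPh3 cis.

3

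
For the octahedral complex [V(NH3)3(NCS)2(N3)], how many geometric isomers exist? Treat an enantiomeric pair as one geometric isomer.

In an octahedral complex each vertex has one trans partner and four cis neighbours.
There are 3 geometric isomers: NH3 mer, NCS cis; NH3 mer, NCS trans; NH3 fac, NCS cis.

3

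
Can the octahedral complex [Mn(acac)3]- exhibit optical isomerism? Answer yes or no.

The six octahedral sites form three mutually perpendicular trans pairs.
Each acac is bidentate and must span two cis positions.
Only one geometric arrangement is possible; it has no improper symmetry element, so it exists as a pair of enantiomers (2 stereoisomers).

yes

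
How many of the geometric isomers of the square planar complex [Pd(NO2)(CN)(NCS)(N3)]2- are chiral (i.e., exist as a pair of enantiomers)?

0

In a square planar complex each vertex has one trans partner and two cis neighbours.
Systematic placement gives 3 geometric isomers: (CN/NCS trans, N3/NO2 trans); (CN/NO2 trans, N3/NCS trans); (CN/N3 trans, NCS/NO2 trans).
Each arrangement has an internal mirror plane or centre of symmetry, so none is chiral.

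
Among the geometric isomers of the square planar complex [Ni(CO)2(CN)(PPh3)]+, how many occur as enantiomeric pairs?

0

A square has two trans pairs of vertices; adjacent vertices are cis.
There are 2 geometric isomers: CO cis; CO trans.
Each arrangement has an internal mirror plane or centre of symmetry, so none is chiral.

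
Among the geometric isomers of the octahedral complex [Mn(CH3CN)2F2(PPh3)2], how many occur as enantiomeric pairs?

1

In an octahedral complex each vertex has one trans partner and four cis neighbours.
Systematic placement gives 5 geometric isomers: CH3CN trans, F trans, PPh3 trans; CH3CN trans, F cis, PPh3 cis; CH3CN cis, F cis, PPh3 trans; CH3CN cis, F cis, PPh3 cis (chiral); CH3CN cis, F trans, PPh3 cis.
One of these lacks any improper symmetry element and so occurs as an enantiomeric pair, giving 5 + 1 = 6 stereoisomers in total.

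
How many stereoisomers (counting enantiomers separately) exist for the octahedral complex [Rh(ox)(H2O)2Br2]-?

4

The six octahedral sites form three mutually perpendicular trans pairs.
Each ox is bidentate and must span two cis positions.
Working through the distinct placements yields 3 geometric isomers: H2O cis, Br trans; H2O cis, Br cis (chiral); H2O trans, Br cis.
One of these lacks any improper symmetry element and so occurs as an enantiomeric pair, giving 3 + 1 = 4 stereoisomers in total.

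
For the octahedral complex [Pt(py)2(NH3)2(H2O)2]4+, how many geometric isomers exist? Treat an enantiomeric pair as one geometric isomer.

5

The distinct arrangements are (5 in all): py trans, NH3 trans, H2O trans; py cis, NH3 cis, H2O trans; py trans, NH3 cis, H2O cis; py cis, NH3 cis, H2O cis (chiral); py cis, NH3 trans, H2O cis.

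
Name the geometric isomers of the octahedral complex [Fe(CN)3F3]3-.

fac and mer

An octahedron has six vertices in three trans pairs; every non-trans pair is cis.
Working through the distinct placements yields 2 geometric isomers: CN mer; CN fac.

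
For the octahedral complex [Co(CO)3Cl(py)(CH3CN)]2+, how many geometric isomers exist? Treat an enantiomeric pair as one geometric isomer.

4

The six octahedral sites form three mutually perpendicular trans pairs.
Working through the distinct placements yields 4 geometric isomers: CO mer (3 arrangements); CO fac (chiral).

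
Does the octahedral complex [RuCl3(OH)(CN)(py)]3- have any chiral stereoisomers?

yes

In an octahedral complex each vertex has one trans partner and four cis neighbours.
Working through the distinct placements yields 4 geometric isomers: Cl mer (3 arrangements); Cl fac (chiral).
One of these lacks any improper symmetry element and so occurs as an enantiomeric pair, giving 4 + 1 = 5 stereoisomers in total.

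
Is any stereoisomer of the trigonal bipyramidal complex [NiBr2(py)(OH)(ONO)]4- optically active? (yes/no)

Placing the ligands in turn and identifying arrangements related by rotation or reflection leaves 7 distinct geometric isomers.
Of these, 3 lack any improper symmetry element and so occur as enantiomeric pairs, giving 7 + 3 = 10 stereoisomers in total.

yes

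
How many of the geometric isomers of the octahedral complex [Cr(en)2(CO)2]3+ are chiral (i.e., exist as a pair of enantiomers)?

1

In an octahedral complex each vertex has one trans partner and four cis neighbours.
Each en is bidentate and must span two cis positions.
Systematic placement gives 2 geometric isomers: CO trans; CO cis (chiral).
One of these lacks any improper symmetry element and so occurs as an enantiomeric pair, giving 2 + 1 = 3 stereoisomers in total.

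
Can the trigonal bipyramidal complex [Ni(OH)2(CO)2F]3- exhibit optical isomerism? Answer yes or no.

yes

In a trigonal bipyramid the two axial positions differ from the three equatorial ones.
Placing the ligands in turn and identifying arrangements related by rotation or reflection leaves 5 distinct geometric isomers.
One of these lacks any improper symmetry element and so occurs as an enantiomeric pair, giving 5 + 1 = 6 stereoisomers in total.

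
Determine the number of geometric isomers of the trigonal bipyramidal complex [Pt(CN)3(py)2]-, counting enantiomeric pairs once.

A trigonal bipyramid has two axial and three equatorial sites, which are chemically inequivalent.
There are 3 geometric isomers: py both equatorial; py one axial, one equatorial; py both axial.

3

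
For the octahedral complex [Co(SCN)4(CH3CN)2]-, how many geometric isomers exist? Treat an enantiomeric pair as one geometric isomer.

Working through the distinct placements yields 2 geometric isomers: CH3CN trans; CH3CN cis.

2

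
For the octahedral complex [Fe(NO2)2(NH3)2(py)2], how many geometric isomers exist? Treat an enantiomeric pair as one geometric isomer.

5

The distinct arrangements are (5 in all): NO2 trans, NH3 trans, py trans; NO2 cis, NH3 trans, py cis; NO2 cis, NH3 cis, py trans; NO2 cis, NH3 cis, py cis (chiral); NO2 trans, NH3 cis, py cis.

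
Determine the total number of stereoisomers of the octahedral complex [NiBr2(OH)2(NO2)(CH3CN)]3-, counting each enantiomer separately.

There are 6 geometric isomers: Br trans, OH trans; Br trans, OH cis; Br cis, OH trans; Br cis, OH cis (3 arrangements, 2 chiral).
Of these, 2 lack any improper symmetry element and so occur as enantiomeric pairs, giving 6 + 2 = 8 stereoisomers in total.

8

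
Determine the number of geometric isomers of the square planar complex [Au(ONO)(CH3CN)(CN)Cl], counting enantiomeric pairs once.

3

In a square planar complex each vertex has one trans partner and two cis neighbours.
Systematic placement gives 3 geometric isomers: (CH3CN/Cl trans, CN/ONO trans); (CH3CN/ONO trans, CN/Cl trans); (CH3CN/CN trans, Cl/ONO trans).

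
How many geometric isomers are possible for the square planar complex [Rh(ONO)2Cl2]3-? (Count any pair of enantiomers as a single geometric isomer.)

In a square planar complex each vertex has one trans partner and two cis neighbours.
There are 2 geometric isomers: ONO cis; ONO trans.

2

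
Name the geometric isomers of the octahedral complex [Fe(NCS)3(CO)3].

fac and mer

The six octahedral sites form three mutually perpendicular trans pairs.
Working through the distinct placements yields 2 geometric isomers: NCS mer; NCS fac.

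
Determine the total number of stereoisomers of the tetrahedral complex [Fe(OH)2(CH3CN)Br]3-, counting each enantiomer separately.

All four vertices of a tetrahedron are equivalent and mutually adjacent, so cis/trans isomerism cannot arise.
Only one geometric arrangement is possible.

1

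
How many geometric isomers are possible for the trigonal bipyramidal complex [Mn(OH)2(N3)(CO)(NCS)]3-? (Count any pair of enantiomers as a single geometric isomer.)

7

A trigonal bipyramid has two axial and three equatorial sites, which are chemically inequivalent.
Placing the ligands in turn and identifying arrangements related by rotation or reflection leaves 7 distinct geometric isomers.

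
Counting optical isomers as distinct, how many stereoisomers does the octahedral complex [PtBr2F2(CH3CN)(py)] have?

An octahedron has six vertices in three trans pairs; every non-trans pair is cis.
The distinct arrangements are (6 in all): Br trans, F cis; Br trans, F trans; Br cis, F cis (3 arrangements, 2 chiral); Br cis, F trans.
Of these, 2 lack any improper symmetry element and so occur as enantiomeric pairs, giving 6 + 2 = 8 stereoisomers in total.

8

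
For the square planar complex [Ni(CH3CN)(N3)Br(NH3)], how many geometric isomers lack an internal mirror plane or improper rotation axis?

0

In a square planar complex each vertex has one trans partner and two cis neighbours.
Systematic placement gives 3 geometric isomers: (Br/N3 trans, CH3CN/NH3 trans); (Br/NH3 trans, CH3CN/N3 trans); (Br/CH3CN trans, N3/NH3 trans).
Each arrangement has an internal mirror plane or centre of symmetry, so none is chiral.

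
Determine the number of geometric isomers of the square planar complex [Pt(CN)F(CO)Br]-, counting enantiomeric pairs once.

3

A square has two trans pairs of vertices; adjacent vertices are cis.
There are 3 geometric isomers: (Br/CO trans, CN/F trans); (Br/F trans, CN/CO trans); (Br/CN trans, CO/F trans).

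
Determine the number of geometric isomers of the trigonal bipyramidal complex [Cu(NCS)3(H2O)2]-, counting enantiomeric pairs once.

In a trigonal bipyramid the two axial positions differ from the three equatorial ones.
The distinct arrangements are (3 in all): H2O both axial; H2O one axial, one equatorial; H2O both equatorial.

3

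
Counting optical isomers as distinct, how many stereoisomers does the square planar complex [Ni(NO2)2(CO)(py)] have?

2

There are 2 geometric isomers: NO2 cis; NO2 trans.
Each arrangement has an internal mirror plane or centre of symmetry, so none is chiral.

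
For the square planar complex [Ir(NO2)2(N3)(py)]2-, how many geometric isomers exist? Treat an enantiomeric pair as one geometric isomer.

2

A square has two trans pairs of vertices; adjacent vertices are cis.
Working through the distinct placements yields 2 geometric isomers: NO2 cis; NO2 trans.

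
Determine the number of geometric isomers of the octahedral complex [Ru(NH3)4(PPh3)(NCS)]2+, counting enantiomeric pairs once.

2

An octahedron has six vertices in three trans pairs; every non-trans pair is cis.
Working through the distinct placements yields 2 geometric isomers: PPh3 and NCS mutually cis; PPh3 and NCS mutually trans.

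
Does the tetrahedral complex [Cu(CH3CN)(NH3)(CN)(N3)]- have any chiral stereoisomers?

yes

Only one geometric arrangement is possible; it has no improper symmetry element, so it exists as a pair of enantiomers (2 stereoisomers).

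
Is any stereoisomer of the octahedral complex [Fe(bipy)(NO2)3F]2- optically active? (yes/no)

The six octahedral sites form three mutually perpendicular trans pairs.
Each bipy is bidentate and must span two cis positions.
There are 2 geometric isomers: NO2 fac; NO2 mer.
Each arrangement has an internal mirror plane or centre of symmetry, so none is chiral.

no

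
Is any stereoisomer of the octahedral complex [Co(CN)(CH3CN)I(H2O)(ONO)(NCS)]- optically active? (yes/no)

yes

The six octahedral sites form three mutually perpendicular trans pairs.
Systematic enumeration (placing each ligand type in turn and discarding arrangements equivalent by rotation or reflection) gives 15 geometric isomers.
Of these, 15 lack any improper symmetry element and so occur as enantiomeric pairs, giving 15 + 15 = 30 stereoisomers in total.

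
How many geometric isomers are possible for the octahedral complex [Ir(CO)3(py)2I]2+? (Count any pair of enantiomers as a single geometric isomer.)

An octahedron has six vertices in three trans pairs; every non-trans pair is cis.
Working through the distinct placements yields 3 geometric isomers: CO mer, py trans; CO mer, py cis; CO fac, py cis.

3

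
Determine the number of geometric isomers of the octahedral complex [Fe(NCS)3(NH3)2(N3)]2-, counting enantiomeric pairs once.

In an octahedral complex each vertex has one trans partner and four cis neighbours.
The distinct arrangements are (3 in all): NCS mer, NH3 trans; NCS fac, NH3 cis; NCS mer, NH3 cis.

3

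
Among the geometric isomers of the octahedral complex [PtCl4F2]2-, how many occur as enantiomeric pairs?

The six octahedral sites form three mutually perpendicular trans pairs.
There are 2 geometric isomers: F trans; F cis.
Each arrangement has an internal mirror plane or centre of symmetry, so none is chiral.

0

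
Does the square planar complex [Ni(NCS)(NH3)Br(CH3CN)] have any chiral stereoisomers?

A square has two trans pairs of vertices; adjacent vertices are cis.
Systematic placement gives 3 geometric isomers: (Br/NCS trans, CH3CN/NH3 trans); (Br/NH3 trans, CH3CN/NCS trans); (Br/CH3CN trans, NCS/NH3 trans).
Each arrangement has an internal mirror plane or centre of symmetry, so none is chiral.

no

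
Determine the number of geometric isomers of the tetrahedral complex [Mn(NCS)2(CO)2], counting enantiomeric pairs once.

1

All four vertices of a tetrahedron are equivalent and mutually adjacent, so cis/trans isomerism cannot arise.
Only one geometric arrangement is possible.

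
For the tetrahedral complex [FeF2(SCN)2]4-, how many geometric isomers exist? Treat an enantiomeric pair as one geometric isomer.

In a tetrahedral complex all four positions are equivalent and every pair of ligands is adjacent — there is no cis/trans distinction.
Only one geometric arrangement is possible.

1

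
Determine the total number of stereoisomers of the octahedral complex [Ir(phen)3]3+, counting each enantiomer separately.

The six octahedral sites form three mutually perpendicular trans pairs.
Each phen is bidentate and must span two cis positions.
Only one geometric arrangement is possible; it has no improper symmetry element, so it exists as a pair of enantiomers (2 stereoisomers).

2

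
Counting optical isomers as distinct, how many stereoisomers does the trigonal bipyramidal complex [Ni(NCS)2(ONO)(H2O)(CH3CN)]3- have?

10

A trigonal bipyramid has two axial and three equatorial sites, which are chemically inequivalent.
Systematic enumeration (placing each ligand type in turn and discarding arrangements equivalent by rotation or reflection) gives 7 geometric isomers.
Of these, 3 lack any improper symmetry element and so occur as enantiomeric pairs, giving 7 + 3 = 10 stereoisomers in total.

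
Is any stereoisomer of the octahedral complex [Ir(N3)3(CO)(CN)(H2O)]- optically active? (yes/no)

In an octahedral complex each vertex has one trans partner and four cis neighbours.
Systematic placement gives 4 geometric isomers: N3 mer (3 arrangements); N3 fac (chiral).
One of these lacks any improper symmetry element and so occurs as an enantiomeric pair, giving 4 + 1 = 5 stereoisomers in total.

yes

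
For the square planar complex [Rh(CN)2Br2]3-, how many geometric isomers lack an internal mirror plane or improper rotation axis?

0

There are 2 geometric isomers: CN cis; CN trans.
Each arrangement has an internal mirror plane or centre of symmetry, so none is chiral.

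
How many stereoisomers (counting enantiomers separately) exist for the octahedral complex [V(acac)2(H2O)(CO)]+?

In an octahedral complex each vertex has one trans partner and four cis neighbours.
Each acac is bidentate and must span two cis positions.
Working through the distinct placements yields 2 geometric isomers: H2O and CO mutually trans; H2O and CO mutually cis (chiral).
One of these lacks any improper symmetry element and so occurs as an enantiomeric pair, giving 2 + 1 = 3 stereoisomers in total.

3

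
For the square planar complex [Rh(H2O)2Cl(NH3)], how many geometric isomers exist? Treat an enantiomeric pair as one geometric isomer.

In a square planar complex each vertex has one trans partner and two cis neighbours.
Systematic placement gives 2 geometric isomers: H2O cis; H2O trans.

2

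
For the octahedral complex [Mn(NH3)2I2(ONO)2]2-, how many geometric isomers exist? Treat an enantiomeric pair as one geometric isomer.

An octahedron has six vertices in three trans pairs; every non-trans pair is cis.
Systematic placement gives 5 geometric isomers: NH3 trans, I trans, ONO trans; NH3 cis, I trans, ONO cis; NH3 cis, I cis, ONO trans; NH3 cis, I cis, ONO cis (chiral); NH3 trans, I cis, ONO cis.

5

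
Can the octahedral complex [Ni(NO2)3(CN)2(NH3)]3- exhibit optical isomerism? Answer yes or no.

no

An octahedron has six vertices in three trans pairs; every non-trans pair is cis.
Systematic placement gives 3 geometric isomers: NO2 mer, CN trans; NO2 mer, CN cis; NO2 fac, CN cis.
Each arrangement has an internal mirror plane or centre of symmetry, so none is chiral.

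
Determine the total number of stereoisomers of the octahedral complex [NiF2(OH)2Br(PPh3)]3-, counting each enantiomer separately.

8

The distinct arrangements are (6 in all): F cis, OH cis (3 arrangements, 2 chiral); F cis, OH trans; F trans, OH cis; F trans, OH trans.
Of these, 2 lack any improper symmetry element and so occur as enantiomeric pairs, giving 6 + 2 = 8 stereoisomers in total.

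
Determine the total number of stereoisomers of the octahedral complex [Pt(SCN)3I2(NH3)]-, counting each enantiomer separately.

3

There are 3 geometric isomers: SCN mer, I trans; SCN mer, I cis; SCN fac, I cis.
Each arrangement has an internal mirror plane or centre of symmetry, so none is chiral.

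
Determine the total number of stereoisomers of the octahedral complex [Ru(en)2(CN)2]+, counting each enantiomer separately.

3

The six octahedral sites form three mutually perpendicular trans pairs.
Each en is bidentate and must span two cis positions.
The distinct arrangements are (2 in all): CN trans; CN cis (chiral).
One of these lacks any improper symmetry element and so occurs as an enantiomeric pair, giving 2 + 1 = 3 stereoisomers in total.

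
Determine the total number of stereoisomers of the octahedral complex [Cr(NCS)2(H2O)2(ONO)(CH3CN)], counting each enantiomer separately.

8

An octahedron has six vertices in three trans pairs; every non-trans pair is cis.
There are 6 geometric isomers: NCS cis, H2O cis (3 arrangements, 2 chiral); NCS trans, H2O cis; NCS cis, H2O trans; NCS trans, H2O trans.
Of these, 2 lack any improper symmetry element and so occur as enantiomeric pairs, giving 6 + 2 = 8 stereoisomers in total.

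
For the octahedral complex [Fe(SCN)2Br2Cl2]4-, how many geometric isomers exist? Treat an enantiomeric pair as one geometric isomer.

5

In an octahedral complex each vertex has one trans partner and four cis neighbours.
The distinct arrangements are (5 in all): SCN trans, Br trans, Cl trans; SCN cis, Br trans, Cl cis; SCN trans, Br cis, Cl cis; SCN cis, Br cis, Cl cis (chiral); SCN cis, Br cis, Cl trans.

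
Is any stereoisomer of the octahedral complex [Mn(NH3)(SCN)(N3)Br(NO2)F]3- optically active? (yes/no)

yes

In an octahedral complex each vertex has one trans partner and four cis neighbours.
Systematic enumeration (placing each ligand type in turn and discarding arrangements equivalent by rotation or reflection) gives 15 geometric isomers.
Of these, 15 lack any improper symmetry element and so occur as enantiomeric pairs, giving 15 + 15 = 30 stereoisomers in total.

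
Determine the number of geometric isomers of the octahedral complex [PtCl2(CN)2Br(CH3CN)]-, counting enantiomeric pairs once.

The six octahedral sites form three mutually perpendicular trans pairs.
The distinct arrangements are (6 in all): Cl trans, CN trans; Cl cis, CN cis (3 arrangements, 2 chiral); Cl trans, CN cis; Cl cis, CN trans.

6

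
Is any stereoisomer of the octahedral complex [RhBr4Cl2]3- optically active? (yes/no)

no

In an octahedral complex each vertex has one trans partner and four cis neighbours.
The distinct arrangements are (2 in all): Cl trans; Cl cis.
Each arrangement has an internal mirror plane or centre of symmetry, so none is chiral.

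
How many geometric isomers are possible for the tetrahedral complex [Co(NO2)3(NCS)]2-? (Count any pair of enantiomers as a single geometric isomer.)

1

All four vertices of a tetrahedron are equivalent and mutually adjacent, so cis/trans isomerism cannot arise.
Only one geometric arrangement is possible.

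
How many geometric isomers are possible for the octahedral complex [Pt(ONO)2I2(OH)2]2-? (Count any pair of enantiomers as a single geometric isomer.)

5

The six octahedral sites form three mutually perpendicular trans pairs.
There are 5 geometric isomers: ONO trans, I trans, OH trans; ONO cis, I trans, OH cis; ONO trans, I cis, OH cis; ONO cis, I cis, OH cis (chiral); ONO cis, I cis, OH trans.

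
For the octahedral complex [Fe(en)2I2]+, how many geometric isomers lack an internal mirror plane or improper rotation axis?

1

The six octahedral sites form three mutually perpendicular trans pairs.
Each en is bidentate and must span two cis positions.
Systematic placement gives 2 geometric isomers: I trans; I cis (chiral).
One of these lacks any improper symmetry element and so occurs as an enantiomeric pair, giving 2 + 1 = 3 stereoisomers in total.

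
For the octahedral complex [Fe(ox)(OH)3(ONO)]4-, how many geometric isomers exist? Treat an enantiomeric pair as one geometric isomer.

2

An octahedron has six vertices in three trans pairs; every non-trans pair is cis.
Each ox is bidentate and must span two cis positions.
There are 2 geometric isomers: OH mer; OH fac.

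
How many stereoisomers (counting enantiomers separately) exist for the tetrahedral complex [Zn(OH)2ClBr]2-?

1

In a tetrahedral complex all four positions are equivalent and every pair of ligands is adjacent — there is no cis/trans distinction.
Only one geometric arrangement is possible.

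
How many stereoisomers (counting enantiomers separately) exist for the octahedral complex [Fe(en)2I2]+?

The six octahedral sites form three mutually perpendicular trans pairs.
Each en is bidentate and must span two cis positions.
The distinct arrangements are (2 in all): I trans; I cis (chiral).
One of these lacks any improper symmetry element and so occurs as an enantiomeric pair, giving 2 + 1 = 3 stereoisomers in total.

3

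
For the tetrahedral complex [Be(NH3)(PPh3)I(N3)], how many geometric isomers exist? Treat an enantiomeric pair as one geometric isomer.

Only one geometric arrangement is possible; it has no improper symmetry element, so it exists as a pair of enantiomers (2 stereoisomers).

1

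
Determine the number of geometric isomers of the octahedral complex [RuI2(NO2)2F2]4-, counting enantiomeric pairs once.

In an octahedral complex each vertex has one trans partner and four cis neighbours.
Working through the distinct placements yields 5 geometric isomers: I trans, NO2 trans, F trans; I cis, NO2 cis, F trans; I cis, NO2 trans, F cis; I cis, NO2 cis, F cis (chiral); I trans, NO2 cis, F cis.

5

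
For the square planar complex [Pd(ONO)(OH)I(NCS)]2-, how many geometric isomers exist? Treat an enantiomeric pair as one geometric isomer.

3

In a square planar complex each vertex has one trans partner and two cis neighbours.
There are 3 geometric isomers: (I/OH trans, NCS/ONO trans); (I/ONO trans, NCS/OH trans); (I/NCS trans, OH/ONO trans).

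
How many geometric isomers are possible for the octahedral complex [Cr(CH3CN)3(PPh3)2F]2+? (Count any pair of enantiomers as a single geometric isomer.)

The six octahedral sites form three mutually perpendicular trans pairs.
Working through the distinct placements yields 3 geometric isomers: CH3CN mer, PPh3 trans; CH3CN mer, PPh3 cis; CH3CN fac, PPh3 cis.

3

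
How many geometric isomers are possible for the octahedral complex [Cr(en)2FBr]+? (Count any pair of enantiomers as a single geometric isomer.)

Each en is bidentate and must span two cis positions.
Working through the distinct placements yields 2 geometric isomers: F and Br mutually trans; F and Br mutually cis (chiral).

2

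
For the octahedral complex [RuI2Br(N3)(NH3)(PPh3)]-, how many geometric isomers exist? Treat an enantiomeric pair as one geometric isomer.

The six octahedral sites form three mutually perpendicular trans pairs.
Placing the ligands in turn and identifying arrangements related by rotation or reflection leaves 9 distinct geometric isomers.

9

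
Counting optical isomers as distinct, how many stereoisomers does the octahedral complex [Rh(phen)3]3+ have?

2

An octahedron has six vertices in three trans pairs; every non-trans pair is cis.
Each phen is bidentate and must span two cis positions.
Only one geometric arrangement is possible; it has no improper symmetry element, so it exists as a pair of enantiomers (2 stereoisomers).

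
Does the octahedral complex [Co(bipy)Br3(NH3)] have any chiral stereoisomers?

The six octahedral sites form three mutually perpendicular trans pairs.
Each bipy is bidentate and must span two cis positions.
There are 2 geometric isomers: Br mer; Br fac.
Each arrangement has an internal mirror plane or centre of symmetry, so none is chiral.

no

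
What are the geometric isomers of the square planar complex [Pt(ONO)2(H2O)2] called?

cis and trans

A square has two trans pairs of vertices; adjacent vertices are cis.
Systematic placement gives 2 geometric isomers: ONO cis; ONO trans.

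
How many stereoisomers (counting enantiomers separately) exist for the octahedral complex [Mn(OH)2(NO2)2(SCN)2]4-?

6

The six octahedral sites form three mutually perpendicular trans pairs.
There are 5 geometric isomers: OH trans, NO2 trans, SCN trans; OH cis, NO2 trans, SCN cis; OH cis, NO2 cis, SCN trans; OH cis, NO2 cis, SCN cis (chiral); OH trans, NO2 cis, SCN cis.
One of these lacks any improper symmetry element and so occurs as an enantiomeric pair, giving 5 + 1 = 6 stereoisomers in total.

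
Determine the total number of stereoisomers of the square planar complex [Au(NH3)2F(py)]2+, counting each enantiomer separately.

2

Working through the distinct placements yields 2 geometric isomers: NH3 cis; NH3 trans.
Each arrangement has an internal mirror plane or centre of symmetry, so none is chiral.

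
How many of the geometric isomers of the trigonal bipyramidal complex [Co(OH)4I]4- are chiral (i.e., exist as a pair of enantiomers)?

0

In a trigonal bipyramid the two axial positions differ from the three equatorial ones.
Working through the distinct placements yields 2 geometric isomers: I axial; I equatorial.
Each arrangement has an internal mirror plane or centre of symmetry, so none is chiral.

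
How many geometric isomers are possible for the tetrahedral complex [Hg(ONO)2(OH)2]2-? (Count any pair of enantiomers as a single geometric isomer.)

Only one geometric arrangement is possible.

1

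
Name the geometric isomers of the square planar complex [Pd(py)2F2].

cis and trans

A square has two trans pairs of vertices; adjacent vertices are cis.
Working through the distinct placements yields 2 geometric isomers: py cis; py trans.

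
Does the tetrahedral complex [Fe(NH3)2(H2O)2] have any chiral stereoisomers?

All four vertices of a tetrahedron are equivalent and mutually adjacent, so cis/trans isomerism cannot arise.
Only one geometric arrangement is possible.

no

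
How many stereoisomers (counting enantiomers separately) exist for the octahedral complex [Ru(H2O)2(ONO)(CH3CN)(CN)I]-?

An octahedron has six vertices in three trans pairs; every non-trans pair is cis.
Placing the ligands in turn and identifying arrangements related by rotation or reflection leaves 9 distinct geometric isomers.
Of these, 6 lack any improper symmetry element and so occur as enantiomeric pairs, giving 9 + 6 = 15 stereoisomers in total.

15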